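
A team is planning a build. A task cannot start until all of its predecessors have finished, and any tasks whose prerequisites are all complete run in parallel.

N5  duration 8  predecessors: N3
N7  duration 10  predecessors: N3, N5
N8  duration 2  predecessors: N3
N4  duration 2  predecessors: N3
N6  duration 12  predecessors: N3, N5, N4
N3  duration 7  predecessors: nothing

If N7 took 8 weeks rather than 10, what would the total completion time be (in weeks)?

27

Actual critical path: N3→N5→N6 = 7+8+12 = 27 ⇒ 27 weeks.
The longest path through N7 is only 25 weeks, so N7 has float 2.
The critical path is still N3→N5→N6; finish is now 27 weeks.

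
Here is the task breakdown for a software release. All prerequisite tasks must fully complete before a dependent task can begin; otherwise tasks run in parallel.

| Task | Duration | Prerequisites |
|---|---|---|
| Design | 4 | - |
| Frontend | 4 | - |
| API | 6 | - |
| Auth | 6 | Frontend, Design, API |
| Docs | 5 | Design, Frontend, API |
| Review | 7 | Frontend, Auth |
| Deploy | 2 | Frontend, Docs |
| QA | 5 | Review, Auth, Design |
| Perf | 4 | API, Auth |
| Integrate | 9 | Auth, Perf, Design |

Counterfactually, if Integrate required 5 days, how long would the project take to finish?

As given, the longest chain is API→Auth→Perf→Integrate = 6+6+4+9 = 25, so the finish is 25 days.
Integrate is on the critical path; changing it to 5 makes that path 21 days.
New critical path: API→Auth→Review→QA = 6+6+7+5 = 24 ⇒ 24 days.

24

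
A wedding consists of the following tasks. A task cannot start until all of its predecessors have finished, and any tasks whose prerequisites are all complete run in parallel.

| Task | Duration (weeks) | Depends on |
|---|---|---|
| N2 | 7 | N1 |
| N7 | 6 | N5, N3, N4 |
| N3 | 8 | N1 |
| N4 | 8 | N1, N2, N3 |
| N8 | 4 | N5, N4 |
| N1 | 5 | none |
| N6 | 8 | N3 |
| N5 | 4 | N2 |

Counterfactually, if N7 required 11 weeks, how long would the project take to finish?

Critical path before the change: N1→N3→N4→N7 = 5+8+8+6 = 27 giving 27 weeks.
Since N7 is critical, the +5 change carries straight to that chain (now 32 weeks).
That remains the longest chain; total 32 weeks.

32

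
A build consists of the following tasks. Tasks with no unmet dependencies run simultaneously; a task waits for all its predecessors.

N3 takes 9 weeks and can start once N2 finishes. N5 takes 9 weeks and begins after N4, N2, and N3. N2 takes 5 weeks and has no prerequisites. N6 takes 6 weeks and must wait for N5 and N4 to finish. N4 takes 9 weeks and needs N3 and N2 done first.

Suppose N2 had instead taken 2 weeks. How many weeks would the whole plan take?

35

Baseline: N2→N3→N4→N5→N6 = 5+9+9+9+6 = 38 → 38 weeks.
N2 is on the critical path; changing it to 2 makes that path 35 weeks.
The critical path is still N2→N3→N4→N5→N6; finish is now 35 weeks.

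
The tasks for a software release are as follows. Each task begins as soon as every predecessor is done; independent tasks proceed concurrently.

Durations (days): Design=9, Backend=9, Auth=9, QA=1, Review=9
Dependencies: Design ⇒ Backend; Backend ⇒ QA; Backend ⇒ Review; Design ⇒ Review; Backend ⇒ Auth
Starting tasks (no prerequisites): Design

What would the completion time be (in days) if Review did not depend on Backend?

27

Before: longest chain Design→Backend→Auth = 9+9+9 = 27, finish 27.
Without Backend→Review, Review's earliest start moves from 18 to 9.
After: Design→Backend→Auth = 9+9+9 = 27 → 27 days.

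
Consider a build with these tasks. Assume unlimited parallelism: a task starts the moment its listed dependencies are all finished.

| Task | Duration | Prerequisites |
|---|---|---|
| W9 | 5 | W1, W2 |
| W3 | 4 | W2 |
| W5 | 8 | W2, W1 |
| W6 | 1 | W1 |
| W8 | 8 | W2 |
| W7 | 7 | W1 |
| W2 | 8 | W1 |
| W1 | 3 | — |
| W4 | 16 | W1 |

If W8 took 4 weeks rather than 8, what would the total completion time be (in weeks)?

19

As given, the longest chain is W1→W2→W8 = 3+8+8 = 19, so the finish is 19 weeks.
W8 lies on that path, so at 4 weeks the path becomes 15 weeks.
Now W1→W2→W5 = 3+8+8 = 19 is longest, so the finish becomes 19 weeks.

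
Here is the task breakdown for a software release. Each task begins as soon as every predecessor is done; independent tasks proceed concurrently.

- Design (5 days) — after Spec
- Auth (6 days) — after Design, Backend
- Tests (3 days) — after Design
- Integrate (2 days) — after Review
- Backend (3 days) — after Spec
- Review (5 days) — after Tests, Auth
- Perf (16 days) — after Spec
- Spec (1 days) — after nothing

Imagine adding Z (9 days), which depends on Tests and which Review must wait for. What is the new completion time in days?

25

Originally the schedule takes 19 days.
With Z inserted, Review now waits for max(Tests, Auth, Z).
New critical path: Spec→Design→Tests→Z→Review→Integrate = 1+5+3+9+5+2 = 25 ⇒ 25 days.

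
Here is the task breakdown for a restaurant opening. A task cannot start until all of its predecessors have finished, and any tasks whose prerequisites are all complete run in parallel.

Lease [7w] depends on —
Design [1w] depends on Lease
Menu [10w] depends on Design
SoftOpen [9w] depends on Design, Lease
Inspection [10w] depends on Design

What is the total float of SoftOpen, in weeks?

1

The longest chain is Lease→Design→Menu = 7+1+10 = 18; overall finish 18 weeks.
Longest path through SoftOpen: 17 weeks (earliest finish 17, latest finish 18).
Float = 18 − 17 = 1.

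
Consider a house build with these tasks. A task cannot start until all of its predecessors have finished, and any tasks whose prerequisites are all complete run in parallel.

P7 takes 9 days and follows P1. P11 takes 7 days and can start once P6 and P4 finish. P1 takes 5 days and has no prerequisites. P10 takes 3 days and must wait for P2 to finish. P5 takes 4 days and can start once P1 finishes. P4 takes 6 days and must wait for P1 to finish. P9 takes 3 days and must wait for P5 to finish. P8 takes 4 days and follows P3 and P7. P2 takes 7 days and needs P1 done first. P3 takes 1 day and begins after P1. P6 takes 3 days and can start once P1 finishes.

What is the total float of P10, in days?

Critical path: P1→P4→P11 = 5+6+7 = 18, so the finish is 18 days.
Longest path through P10: 15 days (earliest finish 15, latest finish 18).
So P10 can slip 18 − 15 = 3 days.

3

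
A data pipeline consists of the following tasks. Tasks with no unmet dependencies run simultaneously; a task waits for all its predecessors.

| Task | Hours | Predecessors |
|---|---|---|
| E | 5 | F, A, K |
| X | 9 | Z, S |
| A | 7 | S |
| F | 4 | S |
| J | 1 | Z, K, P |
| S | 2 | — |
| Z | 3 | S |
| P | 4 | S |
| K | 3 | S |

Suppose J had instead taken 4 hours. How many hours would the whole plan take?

14

Baseline: S→Z→X = 2+3+9 = 14 → 14 hours.
J is off the critical path — its longest chain is 7 hours, giving 7 of slack.
That remains the longest chain; total 14 hours.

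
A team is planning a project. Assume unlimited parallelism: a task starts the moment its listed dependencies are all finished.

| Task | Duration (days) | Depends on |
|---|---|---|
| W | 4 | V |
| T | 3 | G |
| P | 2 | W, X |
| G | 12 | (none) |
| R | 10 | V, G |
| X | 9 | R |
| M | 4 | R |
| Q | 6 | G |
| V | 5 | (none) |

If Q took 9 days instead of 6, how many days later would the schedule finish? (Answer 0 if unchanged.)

0

Critical path before the change: G→R→X→P = 12+10+9+2 = 33 giving 33 days.
The longest path through Q is only 18 days, so Q has float 15.
The critical path is still G→R→X→P; finish is now 33 days.
Change in finish: 33 − 33 = +0 days.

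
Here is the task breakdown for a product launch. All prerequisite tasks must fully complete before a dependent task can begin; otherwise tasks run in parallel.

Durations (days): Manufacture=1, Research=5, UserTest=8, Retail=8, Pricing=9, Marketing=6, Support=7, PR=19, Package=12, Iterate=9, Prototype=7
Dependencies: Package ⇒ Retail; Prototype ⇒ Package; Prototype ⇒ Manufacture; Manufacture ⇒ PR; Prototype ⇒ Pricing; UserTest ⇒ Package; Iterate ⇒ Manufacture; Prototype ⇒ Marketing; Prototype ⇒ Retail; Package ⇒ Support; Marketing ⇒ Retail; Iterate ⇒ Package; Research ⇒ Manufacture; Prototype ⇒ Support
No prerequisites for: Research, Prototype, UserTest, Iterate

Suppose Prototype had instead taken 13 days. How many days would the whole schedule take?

The binding path is Iterate→Manufacture→PR = 9+1+19 = 29; finish at 29 days.
The longest path through Prototype is only 27 days, so Prototype has float 2.
The binding chain switches to Prototype→Manufacture→PR = 13+1+19 = 33; finish 33 days.

33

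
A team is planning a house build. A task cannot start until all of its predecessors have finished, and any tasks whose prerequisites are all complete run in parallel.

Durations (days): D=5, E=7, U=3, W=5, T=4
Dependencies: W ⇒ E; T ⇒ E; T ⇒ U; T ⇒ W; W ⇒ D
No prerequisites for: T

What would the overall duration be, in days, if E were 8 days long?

As given, the longest chain is T→W→E = 4+5+7 = 16, so the finish is 16 days.
Since E is critical, the +1 change carries straight to that chain (now 17 days).
No other chain overtakes it, so the finish is 17 days.

17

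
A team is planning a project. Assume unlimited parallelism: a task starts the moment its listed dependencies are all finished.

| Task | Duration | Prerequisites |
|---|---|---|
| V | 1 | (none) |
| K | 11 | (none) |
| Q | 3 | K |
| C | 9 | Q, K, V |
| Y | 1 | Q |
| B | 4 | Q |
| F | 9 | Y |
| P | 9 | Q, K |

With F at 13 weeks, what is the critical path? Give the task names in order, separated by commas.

The binding path is K→Q→Y→F = 11+3+1+9 = 24; finish at 24 weeks.
F is on the critical path; changing it to 13 makes that path 28 weeks.
No other chain overtakes it, so the finish is 28 weeks.

K, Q, Y, F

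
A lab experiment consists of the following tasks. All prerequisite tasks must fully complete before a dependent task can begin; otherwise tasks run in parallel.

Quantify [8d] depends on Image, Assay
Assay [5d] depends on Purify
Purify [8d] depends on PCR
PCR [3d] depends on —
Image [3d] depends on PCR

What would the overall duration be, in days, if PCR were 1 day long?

Critical path before the change: PCR→Purify→Assay→Quantify = 3+8+5+8 = 24 giving 24 days.
Since PCR is critical, the -2 change carries straight to that chain (now 22 days).
That remains the longest chain; total 22 days.

22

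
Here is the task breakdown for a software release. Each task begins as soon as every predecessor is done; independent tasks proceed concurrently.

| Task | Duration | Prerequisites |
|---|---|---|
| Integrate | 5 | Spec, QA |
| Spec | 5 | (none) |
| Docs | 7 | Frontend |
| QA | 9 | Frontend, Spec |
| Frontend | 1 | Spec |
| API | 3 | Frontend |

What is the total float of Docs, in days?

7

The longest chain is Spec→Frontend→QA→Integrate = 5+1+9+5 = 20; overall finish 20 days.
The longest chain containing Docs totals 13 days.
Slack of Docs = 13 − 6 = 7 days.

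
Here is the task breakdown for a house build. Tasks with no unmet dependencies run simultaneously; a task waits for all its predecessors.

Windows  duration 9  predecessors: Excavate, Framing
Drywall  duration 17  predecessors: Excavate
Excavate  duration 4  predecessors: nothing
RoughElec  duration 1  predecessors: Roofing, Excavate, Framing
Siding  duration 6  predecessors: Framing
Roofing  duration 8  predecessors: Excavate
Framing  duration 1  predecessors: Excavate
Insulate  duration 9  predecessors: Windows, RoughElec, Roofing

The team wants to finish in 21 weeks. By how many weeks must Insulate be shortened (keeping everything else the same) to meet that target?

Current finish: 23 weeks; target: 21.
Insulate is on every critical path, so each week cut from Insulate cuts the finish by one (this holds down to a finish of 21).
Need 23 − 21 = 2 weeks off Insulate → Insulate becomes 7 weeks, finish becomes 21.

2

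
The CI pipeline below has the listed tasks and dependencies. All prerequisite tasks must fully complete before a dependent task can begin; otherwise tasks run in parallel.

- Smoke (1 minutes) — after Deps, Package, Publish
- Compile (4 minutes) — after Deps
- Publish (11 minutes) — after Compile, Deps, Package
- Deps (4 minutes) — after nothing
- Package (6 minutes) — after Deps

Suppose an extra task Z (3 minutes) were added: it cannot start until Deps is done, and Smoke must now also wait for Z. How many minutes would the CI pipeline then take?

22

Originally the CI pipeline takes 22 minutes.
With Z inserted, Smoke now waits for max(Deps, Package, Publish, Z).
New critical path: Deps→Package→Publish→Smoke = 4+6+11+1 = 22 ⇒ 22 minutes.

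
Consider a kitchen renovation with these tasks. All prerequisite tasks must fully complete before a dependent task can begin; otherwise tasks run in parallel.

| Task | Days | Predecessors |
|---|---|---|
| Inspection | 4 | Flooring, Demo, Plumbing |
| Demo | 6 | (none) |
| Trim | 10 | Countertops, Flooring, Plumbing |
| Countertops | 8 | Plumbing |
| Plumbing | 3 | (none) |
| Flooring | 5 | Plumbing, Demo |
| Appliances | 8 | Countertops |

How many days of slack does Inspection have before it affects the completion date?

Critical path: Demo→Flooring→Trim = 6+5+10 = 21, so the finish is 21 days.
The longest chain containing Inspection totals 15 days.
Float = 21 − 15 = 6.

6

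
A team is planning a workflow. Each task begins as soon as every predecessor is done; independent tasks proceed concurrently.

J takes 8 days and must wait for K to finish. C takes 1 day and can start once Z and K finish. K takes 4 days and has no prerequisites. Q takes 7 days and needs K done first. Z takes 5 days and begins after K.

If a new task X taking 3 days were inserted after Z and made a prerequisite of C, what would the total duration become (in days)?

Originally the workflow takes 12 days.
With X inserted, C now waits for max(Z, K, X).
New critical path: K→Z→X→C = 4+5+3+1 = 13 ⇒ 13 days.

13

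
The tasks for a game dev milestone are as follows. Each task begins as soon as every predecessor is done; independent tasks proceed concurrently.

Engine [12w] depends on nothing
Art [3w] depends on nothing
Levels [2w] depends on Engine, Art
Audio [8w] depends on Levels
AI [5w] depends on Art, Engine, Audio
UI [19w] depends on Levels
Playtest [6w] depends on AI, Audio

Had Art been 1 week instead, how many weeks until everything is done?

As given, the longest chain is Engine→Levels→Audio→AI→Playtest = 12+2+8+5+6 = 33, so the finish is 33 weeks.
The longest path through Art is only 24 weeks, so Art has float 9.
No other chain overtakes it, so the finish is 33 weeks.

33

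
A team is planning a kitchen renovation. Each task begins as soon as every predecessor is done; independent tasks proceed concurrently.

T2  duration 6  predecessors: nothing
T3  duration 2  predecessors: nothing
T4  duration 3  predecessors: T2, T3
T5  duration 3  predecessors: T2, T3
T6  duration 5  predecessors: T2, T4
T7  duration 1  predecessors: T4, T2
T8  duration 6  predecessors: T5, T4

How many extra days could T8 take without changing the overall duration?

T2→T4→T8 = 6+3+6 = 15 sets the makespan at 15 days.
Longest path through T8: 15 days (earliest finish 15, latest finish 15).
Float = 15 − 15 = 0.

0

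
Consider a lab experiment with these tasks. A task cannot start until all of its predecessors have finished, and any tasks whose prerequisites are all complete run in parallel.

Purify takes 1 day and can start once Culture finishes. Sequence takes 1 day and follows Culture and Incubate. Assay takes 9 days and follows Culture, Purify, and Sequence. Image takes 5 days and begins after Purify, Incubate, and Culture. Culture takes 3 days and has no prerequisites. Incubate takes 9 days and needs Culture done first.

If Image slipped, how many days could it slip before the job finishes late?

The longest chain is Culture→Incubate→Sequence→Assay = 3+9+1+9 = 22; overall finish 22 days.
Longest path through Image: 17 days (earliest finish 17, latest finish 22).
So Image can slip 22 − 17 = 5 days.

5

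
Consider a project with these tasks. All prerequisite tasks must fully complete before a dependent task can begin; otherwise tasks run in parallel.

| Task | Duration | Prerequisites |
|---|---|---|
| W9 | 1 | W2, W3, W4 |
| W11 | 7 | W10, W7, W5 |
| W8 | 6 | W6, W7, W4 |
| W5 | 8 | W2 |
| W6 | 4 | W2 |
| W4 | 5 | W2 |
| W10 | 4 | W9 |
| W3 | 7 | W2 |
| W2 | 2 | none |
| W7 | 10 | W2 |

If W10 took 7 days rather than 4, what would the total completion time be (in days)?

24

As given, the longest chain is W2→W3→W9→W10→W11 = 2+7+1+4+7 = 21, so the finish is 21 days.
W10 is on the critical path; changing it to 7 makes that path 24 days.
No other chain overtakes it, so the finish is 24 days.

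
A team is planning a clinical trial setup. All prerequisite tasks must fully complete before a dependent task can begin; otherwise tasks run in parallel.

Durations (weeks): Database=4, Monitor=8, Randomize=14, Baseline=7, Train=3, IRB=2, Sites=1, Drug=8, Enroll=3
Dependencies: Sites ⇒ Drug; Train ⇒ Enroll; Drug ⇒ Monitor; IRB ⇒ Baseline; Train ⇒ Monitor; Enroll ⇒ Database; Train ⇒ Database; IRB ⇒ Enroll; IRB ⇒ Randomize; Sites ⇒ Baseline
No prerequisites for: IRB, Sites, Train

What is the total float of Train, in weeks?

6

Critical path: Sites→Drug→Monitor = 1+8+8 = 17, so the finish is 17 weeks.
Train finishes as early as 3 and must finish by 9.
Float = 17 − 11 = 6.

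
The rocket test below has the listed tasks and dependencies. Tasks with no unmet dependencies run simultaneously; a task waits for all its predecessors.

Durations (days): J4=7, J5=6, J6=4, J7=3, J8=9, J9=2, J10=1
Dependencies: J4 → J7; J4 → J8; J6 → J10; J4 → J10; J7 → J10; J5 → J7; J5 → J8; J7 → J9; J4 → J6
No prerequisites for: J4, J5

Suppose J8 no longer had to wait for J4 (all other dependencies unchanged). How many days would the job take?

Before: longest chain J4→J8 = 7+9 = 16, finish 16.
Without J4→J8, J8's earliest start moves from 7 to 6.
After: J5→J8 = 6+9 = 15 → 15 days.

15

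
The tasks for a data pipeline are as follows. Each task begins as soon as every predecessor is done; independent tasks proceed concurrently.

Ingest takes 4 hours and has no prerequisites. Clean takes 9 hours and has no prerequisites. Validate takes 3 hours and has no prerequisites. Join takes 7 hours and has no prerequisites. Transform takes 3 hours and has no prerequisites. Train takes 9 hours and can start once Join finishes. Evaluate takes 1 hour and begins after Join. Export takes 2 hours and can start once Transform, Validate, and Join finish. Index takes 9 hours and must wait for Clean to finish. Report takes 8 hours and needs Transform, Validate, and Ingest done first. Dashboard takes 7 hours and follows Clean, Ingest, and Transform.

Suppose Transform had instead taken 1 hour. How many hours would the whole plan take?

18

The binding path is Clean→Index = 9+9 = 18; finish at 18 hours.
Transform is off the critical path — its longest chain is 11 hours, giving 7 of slack.
The critical path is still Clean→Index; finish is now 18 hours.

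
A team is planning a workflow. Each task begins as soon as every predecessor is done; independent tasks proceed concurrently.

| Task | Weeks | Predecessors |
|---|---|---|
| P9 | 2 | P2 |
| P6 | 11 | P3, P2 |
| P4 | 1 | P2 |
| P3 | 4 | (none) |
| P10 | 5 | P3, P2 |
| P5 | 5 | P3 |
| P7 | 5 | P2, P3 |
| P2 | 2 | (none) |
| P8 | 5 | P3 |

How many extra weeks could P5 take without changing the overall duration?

6

P3→P6 = 4+11 = 15 sets the makespan at 15 weeks.
P5 finishes as early as 9 and must finish by 15.
So P5 can slip 15 − 9 = 6 weeks.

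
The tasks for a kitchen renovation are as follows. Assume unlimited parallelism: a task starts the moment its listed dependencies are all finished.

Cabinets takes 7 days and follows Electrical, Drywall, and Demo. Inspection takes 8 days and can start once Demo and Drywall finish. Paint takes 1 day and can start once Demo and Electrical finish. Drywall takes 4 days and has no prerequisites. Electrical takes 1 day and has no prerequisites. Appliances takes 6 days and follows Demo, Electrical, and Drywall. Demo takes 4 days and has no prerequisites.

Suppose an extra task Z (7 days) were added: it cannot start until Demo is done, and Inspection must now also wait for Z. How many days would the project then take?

19

Originally the project takes 12 days.
With Z inserted, Inspection now waits for max(Demo, Drywall, Z).
New critical path: Demo→Z→Inspection = 4+7+8 = 19 ⇒ 19 days.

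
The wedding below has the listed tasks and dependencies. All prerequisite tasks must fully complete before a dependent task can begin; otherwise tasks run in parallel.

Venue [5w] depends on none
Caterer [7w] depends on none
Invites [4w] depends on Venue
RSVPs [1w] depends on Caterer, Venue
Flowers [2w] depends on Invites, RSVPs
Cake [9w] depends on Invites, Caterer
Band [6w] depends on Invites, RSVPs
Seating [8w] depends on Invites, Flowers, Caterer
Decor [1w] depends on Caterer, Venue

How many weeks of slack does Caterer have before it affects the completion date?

1

The longest chain is Venue→Invites→Flowers→Seating = 5+4+2+8 = 19; overall finish 19 weeks.
Caterer finishes as early as 7 and must finish by 8.
So Caterer can slip 8 − 7 = 1 week.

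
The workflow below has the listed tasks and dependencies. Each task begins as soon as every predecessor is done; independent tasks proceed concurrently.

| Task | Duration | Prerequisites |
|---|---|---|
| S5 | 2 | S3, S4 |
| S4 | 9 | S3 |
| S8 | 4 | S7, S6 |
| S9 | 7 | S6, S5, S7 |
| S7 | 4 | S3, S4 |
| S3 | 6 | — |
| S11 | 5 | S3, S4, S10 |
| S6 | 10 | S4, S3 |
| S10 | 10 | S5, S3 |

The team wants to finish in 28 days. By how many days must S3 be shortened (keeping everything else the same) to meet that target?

Current finish: 32 days; target: 28.
S3 is on every critical path, so each day cut from S3 cuts the finish by one (this holds down to a finish of 27).
Need 32 − 28 = 4 days off S3 → S3 becomes 2 days, finish becomes 28.

4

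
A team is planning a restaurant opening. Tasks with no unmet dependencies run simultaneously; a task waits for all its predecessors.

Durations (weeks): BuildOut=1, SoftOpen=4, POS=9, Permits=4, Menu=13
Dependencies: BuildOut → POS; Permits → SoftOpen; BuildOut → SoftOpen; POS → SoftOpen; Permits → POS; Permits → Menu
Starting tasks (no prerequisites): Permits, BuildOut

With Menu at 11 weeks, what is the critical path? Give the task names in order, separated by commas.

As given, the longest chain is Permits→Menu = 4+13 = 17, so the finish is 17 weeks.
Menu lies on that path, so at 11 weeks the path becomes 15 weeks.
New critical path: Permits→POS→SoftOpen = 4+9+4 = 17 ⇒ 17 weeks.

Permits, POS, SoftOpen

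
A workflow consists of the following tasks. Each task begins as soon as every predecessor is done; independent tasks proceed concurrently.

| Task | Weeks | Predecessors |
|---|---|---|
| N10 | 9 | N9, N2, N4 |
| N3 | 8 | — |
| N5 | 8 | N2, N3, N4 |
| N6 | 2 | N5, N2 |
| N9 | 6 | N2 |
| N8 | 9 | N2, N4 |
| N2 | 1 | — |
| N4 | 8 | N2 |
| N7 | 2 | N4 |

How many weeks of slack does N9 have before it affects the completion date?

3

N2→N4→N5→N6 = 1+8+8+2 = 19 sets the makespan at 19 weeks.
Longest path through N9: 16 weeks (earliest finish 7, latest finish 10).
So N9 can slip 10 − 7 = 3 weeks.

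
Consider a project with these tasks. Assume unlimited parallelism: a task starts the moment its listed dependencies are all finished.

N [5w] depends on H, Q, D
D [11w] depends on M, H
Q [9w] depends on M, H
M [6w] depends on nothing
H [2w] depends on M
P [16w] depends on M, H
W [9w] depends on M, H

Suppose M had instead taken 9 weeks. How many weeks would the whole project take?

The binding path is M→H→D→N = 6+2+11+5 = 24; finish at 24 weeks.
M lies on that path, so at 9 weeks the path becomes 27 weeks.
No other chain overtakes it, so the finish is 27 weeks.

27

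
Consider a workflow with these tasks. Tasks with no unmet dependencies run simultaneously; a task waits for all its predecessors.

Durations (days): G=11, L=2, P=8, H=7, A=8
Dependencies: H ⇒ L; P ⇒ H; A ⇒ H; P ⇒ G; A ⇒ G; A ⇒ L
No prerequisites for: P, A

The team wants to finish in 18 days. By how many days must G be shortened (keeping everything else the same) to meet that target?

Current finish: 19 days; target: 18.
G is on every critical path, so each day cut from G cuts the finish by one (this holds down to a finish of 17).
Need 19 − 18 = 1 day off G → G becomes 10 days, finish becomes 18.

1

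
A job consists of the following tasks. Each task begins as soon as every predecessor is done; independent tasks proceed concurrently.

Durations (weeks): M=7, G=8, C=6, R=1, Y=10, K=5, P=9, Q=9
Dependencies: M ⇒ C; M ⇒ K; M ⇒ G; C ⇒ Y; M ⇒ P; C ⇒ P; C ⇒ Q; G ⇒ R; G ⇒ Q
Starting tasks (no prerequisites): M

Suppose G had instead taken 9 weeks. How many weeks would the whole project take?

25

Baseline: M→G→Q = 7+8+9 = 24 → 24 weeks.
Since G is critical, the +1 change carries straight to that chain (now 25 weeks).
That remains the longest chain; total 25 weeks.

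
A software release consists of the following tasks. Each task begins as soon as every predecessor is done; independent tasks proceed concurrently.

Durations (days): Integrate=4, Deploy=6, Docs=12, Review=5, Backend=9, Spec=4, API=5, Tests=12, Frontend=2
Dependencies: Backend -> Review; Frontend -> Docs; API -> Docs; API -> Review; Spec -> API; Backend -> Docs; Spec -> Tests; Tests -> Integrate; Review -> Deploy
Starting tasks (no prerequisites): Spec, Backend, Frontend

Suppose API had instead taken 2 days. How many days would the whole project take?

21

Baseline: Spec→API→Docs = 4+5+12 = 21 → 21 days.
Since API is critical, the -3 change carries straight to that chain (now 18 days).
New critical path: Backend→Docs = 9+12 = 21 ⇒ 21 days.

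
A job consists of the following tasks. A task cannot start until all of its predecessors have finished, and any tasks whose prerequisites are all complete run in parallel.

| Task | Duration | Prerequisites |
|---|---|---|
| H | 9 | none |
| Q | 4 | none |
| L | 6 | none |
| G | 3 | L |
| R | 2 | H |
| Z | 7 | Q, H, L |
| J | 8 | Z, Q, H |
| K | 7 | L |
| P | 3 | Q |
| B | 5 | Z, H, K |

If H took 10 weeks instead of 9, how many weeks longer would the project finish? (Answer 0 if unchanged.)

Actual critical path: H→Z→J = 9+7+8 = 24 ⇒ 24 weeks.
H lies on that path, so at 10 weeks the path becomes 25 weeks.
The critical path is still H→Z→J; finish is now 25 weeks.
Change in finish: 25 − 24 = +1 weeks.

1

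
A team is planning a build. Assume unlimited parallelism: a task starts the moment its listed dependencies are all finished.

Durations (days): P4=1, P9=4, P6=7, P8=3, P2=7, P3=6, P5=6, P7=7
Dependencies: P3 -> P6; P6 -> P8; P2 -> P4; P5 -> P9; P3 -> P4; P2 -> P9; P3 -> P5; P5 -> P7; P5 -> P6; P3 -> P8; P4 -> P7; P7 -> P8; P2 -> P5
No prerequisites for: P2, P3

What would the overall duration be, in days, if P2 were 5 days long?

22

Baseline: P2→P5→P6→P8 = 7+6+7+3 = 23 → 23 days.
P2 lies on that path, so at 5 days the path becomes 21 days.
Now P3→P5→P6→P8 = 6+6+7+3 = 22 is longest, so the finish becomes 22 days.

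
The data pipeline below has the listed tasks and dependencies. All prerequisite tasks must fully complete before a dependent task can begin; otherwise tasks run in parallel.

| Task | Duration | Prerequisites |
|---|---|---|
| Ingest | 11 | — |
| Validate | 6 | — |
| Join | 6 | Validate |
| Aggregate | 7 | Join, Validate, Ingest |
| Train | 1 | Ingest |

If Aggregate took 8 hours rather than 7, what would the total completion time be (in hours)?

20

As given, the longest chain is Validate→Join→Aggregate = 6+6+7 = 19, so the finish is 19 hours.
Aggregate lies on that path, so at 8 hours the path becomes 20 hours.
That remains the longest chain; total 20 hours.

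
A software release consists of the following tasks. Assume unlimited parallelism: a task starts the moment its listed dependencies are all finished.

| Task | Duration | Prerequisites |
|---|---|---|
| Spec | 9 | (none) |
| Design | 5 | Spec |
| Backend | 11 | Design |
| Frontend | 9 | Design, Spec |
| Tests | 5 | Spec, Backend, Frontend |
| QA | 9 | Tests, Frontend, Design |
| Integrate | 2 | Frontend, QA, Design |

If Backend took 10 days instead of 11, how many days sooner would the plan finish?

1

As given, the longest chain is Spec→Design→Backend→Tests→QA→Integrate = 9+5+11+5+9+2 = 41, so the finish is 41 days.
Since Backend is critical, the -1 change carries straight to that chain (now 40 days).
That remains the longest chain; total 40 days.
Change in finish: 40 − 41 = -1 days.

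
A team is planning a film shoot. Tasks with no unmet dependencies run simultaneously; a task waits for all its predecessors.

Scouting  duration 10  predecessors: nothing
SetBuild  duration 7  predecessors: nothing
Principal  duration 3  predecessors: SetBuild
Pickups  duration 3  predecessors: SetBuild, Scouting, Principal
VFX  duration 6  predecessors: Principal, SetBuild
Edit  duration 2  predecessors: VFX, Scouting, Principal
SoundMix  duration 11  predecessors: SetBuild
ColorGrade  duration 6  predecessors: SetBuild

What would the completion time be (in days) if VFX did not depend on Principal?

18

Original critical path: SetBuild→Principal→VFX→Edit = 7+3+6+2 = 18 ⇒ 18 days.
Without Principal→VFX, VFX's earliest start moves from 10 to 7.
The longest chain is now SetBuild→SoundMix = 7+11 = 18, so the film shoot takes 18 days.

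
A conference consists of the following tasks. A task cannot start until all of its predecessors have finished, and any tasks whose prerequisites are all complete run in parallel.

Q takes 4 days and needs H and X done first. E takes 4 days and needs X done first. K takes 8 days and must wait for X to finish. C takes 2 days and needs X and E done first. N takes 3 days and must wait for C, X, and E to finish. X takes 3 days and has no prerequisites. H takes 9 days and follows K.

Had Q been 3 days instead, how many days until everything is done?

The binding path is X→K→H→Q = 3+8+9+4 = 24; finish at 24 days.
Since Q is critical, the -1 change carries straight to that chain (now 23 days).
No other chain overtakes it, so the finish is 23 days.

23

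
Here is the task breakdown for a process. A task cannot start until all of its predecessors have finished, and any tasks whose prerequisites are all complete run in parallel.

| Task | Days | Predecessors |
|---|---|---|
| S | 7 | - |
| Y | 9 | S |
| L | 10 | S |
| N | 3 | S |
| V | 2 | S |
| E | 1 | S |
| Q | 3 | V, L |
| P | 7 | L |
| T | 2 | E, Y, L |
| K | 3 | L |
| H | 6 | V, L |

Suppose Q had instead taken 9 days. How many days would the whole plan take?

26

Actual critical path: S→L→P = 7+10+7 = 24 ⇒ 24 days.
The longest path through Q is only 20 days, so Q has float 4.
Now S→L→Q = 7+10+9 = 26 is longest, so the finish becomes 26 days.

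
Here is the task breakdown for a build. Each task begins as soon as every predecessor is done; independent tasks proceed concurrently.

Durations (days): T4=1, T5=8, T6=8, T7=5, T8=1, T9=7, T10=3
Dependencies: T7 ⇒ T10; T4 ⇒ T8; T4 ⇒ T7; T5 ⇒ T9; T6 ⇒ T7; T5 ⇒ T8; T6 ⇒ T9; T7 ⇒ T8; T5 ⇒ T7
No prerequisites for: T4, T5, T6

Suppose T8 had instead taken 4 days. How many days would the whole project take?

As given, the longest chain is T5→T7→T10 = 8+5+3 = 16, so the finish is 16 days.
The longest path through T8 is only 14 days, so T8 has float 2.
The binding chain switches to T5→T7→T8 = 8+5+4 = 17; finish 17 days.

17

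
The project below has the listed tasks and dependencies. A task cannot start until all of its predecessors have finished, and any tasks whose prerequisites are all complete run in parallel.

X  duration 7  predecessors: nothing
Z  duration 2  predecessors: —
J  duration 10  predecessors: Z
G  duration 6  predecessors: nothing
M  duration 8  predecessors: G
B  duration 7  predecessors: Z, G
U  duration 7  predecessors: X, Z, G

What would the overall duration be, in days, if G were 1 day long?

14

The binding path is G→M = 6+8 = 14; finish at 14 days.
Since G is critical, the -5 change carries straight to that chain (now 9 days).
New critical path: X→U = 7+7 = 14 ⇒ 14 days.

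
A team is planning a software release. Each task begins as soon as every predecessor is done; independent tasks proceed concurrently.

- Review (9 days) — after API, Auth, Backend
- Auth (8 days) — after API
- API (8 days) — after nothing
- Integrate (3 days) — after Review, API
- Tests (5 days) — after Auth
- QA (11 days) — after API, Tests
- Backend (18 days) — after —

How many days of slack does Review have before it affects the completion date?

2

Critical path: API→Auth→Tests→QA = 8+8+5+11 = 32, so the finish is 32 days.
Review finishes as early as 27 and must finish by 29.
So Review can slip 29 − 27 = 2 days.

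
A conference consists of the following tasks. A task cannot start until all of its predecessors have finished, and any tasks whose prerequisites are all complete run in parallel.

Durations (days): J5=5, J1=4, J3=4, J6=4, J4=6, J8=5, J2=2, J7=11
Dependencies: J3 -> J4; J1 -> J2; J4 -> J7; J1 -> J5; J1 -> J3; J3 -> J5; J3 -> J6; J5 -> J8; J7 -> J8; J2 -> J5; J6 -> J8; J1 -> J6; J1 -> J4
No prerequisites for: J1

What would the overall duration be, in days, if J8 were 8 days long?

Actual critical path: J1→J3→J4→J7→J8 = 4+4+6+11+5 = 30 ⇒ 30 days.
J8 lies on that path, so at 8 days the path becomes 33 days.
The critical path is still J1→J3→J4→J7→J8; finish is now 33 days.

33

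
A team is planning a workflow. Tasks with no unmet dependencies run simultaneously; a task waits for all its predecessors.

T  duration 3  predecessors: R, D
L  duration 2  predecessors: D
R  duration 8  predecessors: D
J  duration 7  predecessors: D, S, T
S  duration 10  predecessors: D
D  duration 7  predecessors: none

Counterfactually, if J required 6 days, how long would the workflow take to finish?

The binding path is D→R→T→J = 7+8+3+7 = 25; finish at 25 days.
J is on the critical path; changing it to 6 makes that path 24 days.
No other chain overtakes it, so the finish is 24 days.

24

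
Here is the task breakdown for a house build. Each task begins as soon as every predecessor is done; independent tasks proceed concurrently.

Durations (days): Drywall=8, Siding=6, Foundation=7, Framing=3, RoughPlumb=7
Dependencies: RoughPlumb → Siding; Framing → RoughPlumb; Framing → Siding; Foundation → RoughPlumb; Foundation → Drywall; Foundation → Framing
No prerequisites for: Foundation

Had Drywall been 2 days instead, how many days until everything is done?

The binding path is Foundation→Framing→RoughPlumb→Siding = 7+3+7+6 = 23; finish at 23 days.
The longest path through Drywall is only 15 days, so Drywall has float 8.
That remains the longest chain; total 23 days.

23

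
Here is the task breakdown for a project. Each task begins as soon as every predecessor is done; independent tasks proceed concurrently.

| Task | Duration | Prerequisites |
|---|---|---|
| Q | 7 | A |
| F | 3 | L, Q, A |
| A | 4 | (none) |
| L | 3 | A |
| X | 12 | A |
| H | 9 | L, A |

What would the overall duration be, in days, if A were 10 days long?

Actual critical path: A→L→H = 4+3+9 = 16 ⇒ 16 days.
A is on the critical path; changing it to 10 makes that path 22 days.
No other chain overtakes it, so the finish is 22 days.

22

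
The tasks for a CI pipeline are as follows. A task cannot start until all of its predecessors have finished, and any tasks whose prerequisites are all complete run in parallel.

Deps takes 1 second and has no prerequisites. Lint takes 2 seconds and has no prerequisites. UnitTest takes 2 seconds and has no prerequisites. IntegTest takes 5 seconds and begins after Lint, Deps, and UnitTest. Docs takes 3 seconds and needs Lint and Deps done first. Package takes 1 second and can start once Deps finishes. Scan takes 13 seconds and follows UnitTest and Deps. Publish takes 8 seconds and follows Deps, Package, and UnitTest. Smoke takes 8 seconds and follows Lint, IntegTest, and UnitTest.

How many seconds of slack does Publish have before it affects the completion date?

Critical path: Lint→IntegTest→Smoke = 2+5+8 = 15, so the finish is 15 seconds.
Publish finishes as early as 10 and must finish by 15.
Slack of Publish = 7 − 2 = 5 seconds.

5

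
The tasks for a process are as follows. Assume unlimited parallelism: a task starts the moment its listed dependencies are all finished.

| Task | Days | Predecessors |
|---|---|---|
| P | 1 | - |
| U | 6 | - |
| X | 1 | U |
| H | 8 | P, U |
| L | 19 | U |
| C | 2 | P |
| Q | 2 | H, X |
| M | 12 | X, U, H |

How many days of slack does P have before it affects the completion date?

The longest chain is U→H→M = 6+8+12 = 26; overall finish 26 days.
The longest chain containing P totals 21 days.
Slack of P = 5 − 0 = 5 days.

5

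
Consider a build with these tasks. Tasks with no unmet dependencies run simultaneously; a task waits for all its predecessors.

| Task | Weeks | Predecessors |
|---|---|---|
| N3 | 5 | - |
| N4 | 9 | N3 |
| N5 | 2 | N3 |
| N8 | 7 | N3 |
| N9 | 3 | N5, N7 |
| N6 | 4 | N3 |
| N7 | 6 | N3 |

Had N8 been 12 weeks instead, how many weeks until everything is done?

Baseline: N3→N4 = 5+9 = 14 → 14 weeks.
The longest path through N8 is only 12 weeks, so N8 has float 2.
New critical path: N3→N8 = 5+12 = 17 ⇒ 17 weeks.

17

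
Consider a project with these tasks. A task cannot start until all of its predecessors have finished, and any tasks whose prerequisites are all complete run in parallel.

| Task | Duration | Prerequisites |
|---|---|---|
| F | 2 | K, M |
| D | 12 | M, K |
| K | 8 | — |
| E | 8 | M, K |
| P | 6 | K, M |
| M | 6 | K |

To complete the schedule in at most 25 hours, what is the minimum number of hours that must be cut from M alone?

Current finish: 26 hours; target: 25.
M is on every critical path, so each hour cut from M cuts the finish by one (this holds down to a finish of 21).
Need 26 − 25 = 1 hour off M → M becomes 5 hours, finish becomes 25.

1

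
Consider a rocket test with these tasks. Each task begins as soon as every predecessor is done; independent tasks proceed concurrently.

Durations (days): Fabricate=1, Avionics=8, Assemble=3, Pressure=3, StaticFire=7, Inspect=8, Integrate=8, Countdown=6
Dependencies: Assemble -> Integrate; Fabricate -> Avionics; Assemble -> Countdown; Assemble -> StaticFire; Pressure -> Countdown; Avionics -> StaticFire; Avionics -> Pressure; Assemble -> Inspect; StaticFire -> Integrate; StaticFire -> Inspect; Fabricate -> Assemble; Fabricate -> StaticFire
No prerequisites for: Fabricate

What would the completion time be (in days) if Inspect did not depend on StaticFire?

24

Original critical path: Fabricate→Avionics→StaticFire→Inspect = 1+8+7+8 = 24 ⇒ 24 days.
Without StaticFire→Inspect, Inspect's earliest start moves from 16 to 4.
The longest chain is now Fabricate→Avionics→StaticFire→Integrate = 1+8+7+8 = 24, so the job takes 24 days.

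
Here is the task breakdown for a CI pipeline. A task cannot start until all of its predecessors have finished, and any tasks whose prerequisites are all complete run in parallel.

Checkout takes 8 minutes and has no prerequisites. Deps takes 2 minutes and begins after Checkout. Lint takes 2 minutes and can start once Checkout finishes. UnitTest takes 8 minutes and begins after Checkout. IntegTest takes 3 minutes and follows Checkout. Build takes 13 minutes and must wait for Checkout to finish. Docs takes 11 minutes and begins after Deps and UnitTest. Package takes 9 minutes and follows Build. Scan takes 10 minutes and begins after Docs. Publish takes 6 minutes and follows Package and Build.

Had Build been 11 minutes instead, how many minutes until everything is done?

Baseline: Checkout→UnitTest→Docs→Scan = 8+8+11+10 = 37 → 37 minutes.
Build has 1 minute of float (longest path through it is 36).
No other chain overtakes it, so the finish is 37 minutes.

37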